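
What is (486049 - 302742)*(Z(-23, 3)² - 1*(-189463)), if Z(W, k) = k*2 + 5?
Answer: 34752074288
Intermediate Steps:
Z(W, k) = 5 + 2*k (Z(W, k) = 2*k + 5 = 5 + 2*k)
(486049 - 302742)*(Z(-23, 3)² - 1*(-189463)) = (486049 - 302742)*((5 + 2*3)² - 1*(-189463)) = 183307*((5 + 6)² + 189463) = 183307*(11² + 189463) = 183307*(121 + 189463) = 183307*189584 = 34752074288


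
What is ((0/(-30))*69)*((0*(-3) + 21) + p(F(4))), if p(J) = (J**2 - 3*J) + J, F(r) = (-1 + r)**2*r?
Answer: 0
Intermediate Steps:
F(r) = r*(-1 + r)**2
p(J) = J**2 - 2*J
((0/(-30))*69)*((0*(-3) + 21) + p(F(4))) = ((0/(-30))*69)*((0*(-3) + 21) + (4*(-1 + 4)**2)*(-2 + 4*(-1 + 4)**2)) = ((0*(-1/30))*69)*((0 + 21) + (4*3**2)*(-2 + 4*3**2)) = (0*69)*(21 + (4*9)*(-2 + 4*9)) = 0*(21 + 36*(-2 + 36)) = 0*(21 + 36*34) = 0*(21 + 1224) = 0*1245 = 0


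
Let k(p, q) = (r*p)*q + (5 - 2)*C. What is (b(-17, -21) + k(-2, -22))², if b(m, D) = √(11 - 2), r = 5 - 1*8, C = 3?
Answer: 14400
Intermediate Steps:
r = -3 (r = 5 - 8 = -3)
k(p, q) = 9 - 3*p*q (k(p, q) = (-3*p)*q + (5 - 2)*3 = -3*p*q + 3*3 = -3*p*q + 9 = 9 - 3*p*q)
b(m, D) = 3 (b(m, D) = √9 = 3)
(b(-17, -21) + k(-2, -22))² = (3 + (9 - 3*(-2)*(-22)))² = (3 + (9 - 132))² = (3 - 123)² = (-120)² = 14400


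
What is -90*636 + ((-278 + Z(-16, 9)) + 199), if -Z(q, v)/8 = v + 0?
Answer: -57391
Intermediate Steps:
Z(q, v) = -8*v (Z(q, v) = -8*(v + 0) = -8*v)
-90*636 + ((-278 + Z(-16, 9)) + 199) = -90*636 + ((-278 - 8*9) + 199) = -57240 + ((-278 - 72) + 199) = -57240 + (-350 + 199) = -57240 - 151 = -57391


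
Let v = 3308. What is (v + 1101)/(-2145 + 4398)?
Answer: 4409/2253 ≈ 1.9569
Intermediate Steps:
(v + 1101)/(-2145 + 4398) = (3308 + 1101)/(-2145 + 4398) = 4409/2253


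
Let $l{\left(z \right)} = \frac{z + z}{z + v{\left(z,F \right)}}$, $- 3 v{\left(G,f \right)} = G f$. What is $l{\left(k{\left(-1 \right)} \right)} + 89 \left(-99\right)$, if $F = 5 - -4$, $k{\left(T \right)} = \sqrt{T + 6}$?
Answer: $-8812$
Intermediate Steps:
$k{\left(T \right)} = \sqrt{6 + T}$
$F = 9$ ($F = 5 + 4 = 9$)
$v{\left(G,f \right)} = - \frac{G f}{3}$
$l{\left(z \right)} = -1$ ($l{\left(z \right)} = \frac{z + z}{z - \frac{1}{3} z 9} = \frac{2 z}{z - 3 z} = \frac{2 z}{\left(-2\right) z} = 2 z \left(- \frac{1}{2 z}\right) = -1$)
$l{\left(k{\left(-1 \right)} \right)} + 89 \left(-99\right) = -1 + 89 \left(-99\right) = -1 - 8811 = -8812$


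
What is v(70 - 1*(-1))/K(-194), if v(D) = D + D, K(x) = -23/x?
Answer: 27548/23 ≈ 1197.7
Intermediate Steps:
v(D) = 2*D
v(70 - 1*(-1))/K(-194) = (2*(70 - 1*(-1)))/((-23/(-194))) = (2*(70 + 1))/((-23*(-1/194))) = (2*71)/(23/194) = 142*(194/23) = 27548/23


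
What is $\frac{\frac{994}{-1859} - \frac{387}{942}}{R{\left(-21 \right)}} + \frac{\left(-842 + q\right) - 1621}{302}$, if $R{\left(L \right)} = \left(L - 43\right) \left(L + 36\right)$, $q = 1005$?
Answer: $- \frac{408431462863}{84616920960} \approx -4.8268$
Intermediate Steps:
$R{\left(L \right)} = \left(-43 + L\right) \left(36 + L\right)$
$\frac{\frac{994}{-1859} - \frac{387}{942}}{R{\left(-21 \right)}} + \frac{\left(-842 + q\right) - 1621}{302} = \frac{\frac{994}{-1859} - \frac{387}{942}}{-1548 + \left(-21\right)^{2} - -147} + \frac{\left(-842 + 1005\right) - 1621}{302} = \frac{994 \left(- \frac{1}{1859}\right) - \frac{129}{314}}{-1548 + 441 + 147} + \left(163 - 1621\right) \frac{1}{302} = \frac{- \frac{994}{1859} - \frac{129}{314}}{-960} - \frac{729}{151} = \left(- \frac{551927}{583726}\right) \left(- \frac{1}{960}\right) - \frac{729}{151} = \frac{551927}{560376960} - \frac{729}{151} = - \frac{408431462863}{84616920960}$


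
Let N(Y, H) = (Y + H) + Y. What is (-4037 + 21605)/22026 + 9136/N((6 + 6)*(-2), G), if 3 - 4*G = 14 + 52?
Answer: -133406384/936105 ≈ -142.51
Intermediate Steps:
G = -63/4 (G = 3/4 - (14 + 52)/4 = 3/4 - 1/4*66 = 3/4 - 33/2 = -63/4 ≈ -15.750)
N(Y, H) = H + 2*Y (N(Y, H) = (H + Y) + Y = H + 2*Y)
(-4037 + 21605)/22026 + 9136/N((6 + 6)*(-2), G) = (-4037 + 21605)/22026 + 9136/(-63/4 + 2*((6 + 6)*(-2))) = 17568*(1/22026) + 9136/(-63/4 + 2*(12*(-2))) = 2928/3671 + 9136/(-63/4 + 2*(-24)) = 2928/3671 + 9136/(-63/4 - 48) = 2928/3671 + 9136/(-255/4) = 2928/3671 + 9136*(-4/255) = 2928/3671 - 36544/255 = -133406384/936105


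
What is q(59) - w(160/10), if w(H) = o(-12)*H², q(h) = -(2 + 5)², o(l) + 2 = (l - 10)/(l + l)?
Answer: 685/3 ≈ 228.33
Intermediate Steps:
o(l) = -2 + (-10 + l)/(2*l) (o(l) = -2 + (l - 10)/(l + l) = -2 + (-10 + l)/((2*l)) = -2 + (-10 + l)*(1/(2*l)) = -2 + (-10 + l)/(2*l))
q(h) = -49 (q(h) = -1*7² = -1*49 = -49)
w(H) = -13*H²/12 (w(H) = (-3/2 - 5/(-12))*H² = (-3/2 - 5*(-1/12))*H² = (-3/2 + 5/12)*H² = -13*H²/12)
q(59) - w(160/10) = -49 - (-13)*(160/10)²/12 = -49 - (-13)*(160*(⅒))²/12 = -49 - (-13)*16²/12 = -49 - (-13)*256/12 = -49 - 1*(-832/3) = -49 + 832/3 = 685/3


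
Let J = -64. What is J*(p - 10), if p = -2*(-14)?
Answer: -1152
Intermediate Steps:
p = 28
J*(p - 10) = -64*(28 - 10) = -64*18 = -1152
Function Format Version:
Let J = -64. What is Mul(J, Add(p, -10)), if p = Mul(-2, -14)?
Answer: -1152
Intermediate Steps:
p = 28
Mul(J, Add(p, -10)) = Mul(-64, Add(28, -10)) = Mul(-64, 18) = -1152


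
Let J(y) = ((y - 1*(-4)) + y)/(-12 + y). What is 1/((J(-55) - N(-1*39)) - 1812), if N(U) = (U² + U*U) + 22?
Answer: -67/326586 ≈ -0.00020515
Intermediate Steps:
J(y) = (4 + 2*y)/(-12 + y) (J(y) = ((y + 4) + y)/(-12 + y) = ((4 + y) + y)/(-12 + y) = (4 + 2*y)/(-12 + y))
N(U) = 22 + 2*U² (N(U) = (U² + U²) + 22 = 2*U² + 22 = 22 + 2*U²)
1/((J(-55) - N(-1*39)) - 1812) = 1/((2*(2 - 55)/(-12 - 55) - (22 + 2*(-1*39)²)) - 1812) = 1/((2*(-53)/(-67) - (22 + 2*(-39)²)) - 1812) = 1/((2*(-1/67)*(-53) - (22 + 2*1521)) - 1812) = 1/((106/67 - (22 + 3042)) - 1812) = 1/((106/67 - 1*3064) - 1812) = 1/((106/67 - 3064) - 1812) = 1/(-205182/67 - 1812) = 1/(-326586/67) = -67/326586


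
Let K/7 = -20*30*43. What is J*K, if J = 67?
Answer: -12100200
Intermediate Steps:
K = -180600 (K = 7*(-20*30*43) = 7*(-600*43) = 7*(-25800) = -180600)
J*K = 67*(-180600) = -12100200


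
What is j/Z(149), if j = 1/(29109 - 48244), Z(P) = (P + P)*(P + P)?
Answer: -1/1699264540 ≈ -5.8849e-10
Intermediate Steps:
Z(P) = 4*P**2 (Z(P) = (2*P)*(2*P) = 4*P**2)
j = -1/19135 (j = 1/(-19135) = -1/19135 ≈ -5.2260e-5)
j/Z(149) = -1/(19135*(4*149**2)) = -1/(19135*(4*22201)) = -1/19135/88804 = -1/19135*1/88804 = -1/1699264540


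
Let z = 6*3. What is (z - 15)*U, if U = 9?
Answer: 27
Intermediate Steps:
z = 18
(z - 15)*U = (18 - 15)*9 = 3*9 = 27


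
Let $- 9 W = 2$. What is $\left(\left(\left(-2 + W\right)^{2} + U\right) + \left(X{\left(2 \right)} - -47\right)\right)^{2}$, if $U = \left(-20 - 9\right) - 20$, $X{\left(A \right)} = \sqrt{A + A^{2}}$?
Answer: $\frac{96010}{6561} + \frac{476 \sqrt{6}}{81} \approx 29.028$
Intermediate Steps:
$W = - \frac{2}{9}$ ($W = \left(- \frac{1}{9}\right) 2 = - \frac{2}{9} \approx -0.22222$)
$U = -49$ ($U = -29 - 20 = -49$)
$\left(\left(\left(-2 + W\right)^{2} + U\right) + \left(X{\left(2 \right)} - -47\right)\right)^{2} = \left(\left(\left(-2 - \frac{2}{9}\right)^{2} - 49\right) + \left(\sqrt{2 \left(1 + 2\right)} - -47\right)\right)^{2} = \left(\left(\left(- \frac{20}{9}\right)^{2} - 49\right) + \left(\sqrt{2 \cdot 3} + 47\right)\right)^{2} = \left(\left(\frac{400}{81} - 49\right) + \left(\sqrt{6} + 47\right)\right)^{2} = \left(- \frac{3569}{81} + \left(47 + \sqrt{6}\right)\right)^{2} = \left(\frac{238}{81} + \sqrt{6}\right)^{2}$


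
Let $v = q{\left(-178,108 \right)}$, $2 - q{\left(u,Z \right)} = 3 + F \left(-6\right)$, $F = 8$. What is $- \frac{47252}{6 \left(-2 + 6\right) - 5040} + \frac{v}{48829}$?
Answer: $\frac{52443265}{5566506} \approx 9.4212$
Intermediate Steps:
$q{\left(u,Z \right)} = 47$ ($q{\left(u,Z \right)} = 2 - \left(3 + 8 \left(-6\right)\right) = 2 - \left(3 - 48\right) = 2 - -45 = 2 + 45 = 47$)
$v = 47$
$- \frac{47252}{6 \left(-2 + 6\right) - 5040} + \frac{v}{48829} = - \frac{47252}{6 \left(-2 + 6\right) - 5040} + \frac{47}{48829} = - \frac{47252}{6 \cdot 4 - 5040} + 47 \cdot \frac{1}{48829} = - \frac{47252}{24 - 5040} + \frac{47}{48829} = - \frac{47252}{-5016} + \frac{47}{48829} = \left(-47252\right) \left(- \frac{1}{5016}\right) + \frac{47}{48829} = \frac{11813}{1254} + \frac{47}{48829} = \frac{52443265}{5566506}$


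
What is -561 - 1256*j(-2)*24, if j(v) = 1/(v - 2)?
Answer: 6975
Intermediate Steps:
j(v) = 1/(-2 + v)
-561 - 1256*j(-2)*24 = -561 - 1256*24/(-2 - 2) = -561 - 1256*24/(-4) = -561 - (-314)*24 = -561 - 1256*(-6) = -561 + 7536 = 6975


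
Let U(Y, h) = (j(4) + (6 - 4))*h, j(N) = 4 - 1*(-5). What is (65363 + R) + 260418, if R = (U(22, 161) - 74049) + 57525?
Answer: 311028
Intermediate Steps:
j(N) = 9 (j(N) = 4 + 5 = 9)
U(Y, h) = 11*h (U(Y, h) = (9 + (6 - 4))*h = (9 + 2)*h = 11*h)
R = -14753 (R = (11*161 - 74049) + 57525 = (1771 - 74049) + 57525 = -72278 + 57525 = -14753)
(65363 + R) + 260418 = (65363 - 14753) + 260418 = 50610 + 260418 = 311028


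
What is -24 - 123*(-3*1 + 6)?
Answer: -393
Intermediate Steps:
-24 - 123*(-3*1 + 6) = -24 - 123*(-3 + 6) = -24 - 123*3 = -24 - 369 = -393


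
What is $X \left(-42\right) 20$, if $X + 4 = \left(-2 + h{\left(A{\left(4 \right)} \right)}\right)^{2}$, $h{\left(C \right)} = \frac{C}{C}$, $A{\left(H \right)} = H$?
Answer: $2520$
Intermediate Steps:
$h{\left(C \right)} = 1$
$X = -3$ ($X = -4 + \left(-2 + 1\right)^{2} = -4 + \left(-1\right)^{2} = -4 + 1 = -3$)
$X \left(-42\right) 20 = \left(-3\right) \left(-42\right) 20 = 126 \cdot 20 = 2520$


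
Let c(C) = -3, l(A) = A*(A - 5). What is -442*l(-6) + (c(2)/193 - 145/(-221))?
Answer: -1244245994/42653 ≈ -29171.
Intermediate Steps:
l(A) = A*(-5 + A)
-442*l(-6) + (c(2)/193 - 145/(-221)) = -(-2652)*(-5 - 6) + (-3/193 - 145/(-221)) = -(-2652)*(-11) + (-3*1/193 - 145*(-1/221)) = -442*66 + (-3/193 + 145/221) = -29172 + 27322/42653 = -1244245994/42653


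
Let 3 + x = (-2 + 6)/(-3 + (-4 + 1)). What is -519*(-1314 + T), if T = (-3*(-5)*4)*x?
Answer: 796146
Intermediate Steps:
x = -11/3 (x = -3 + (-2 + 6)/(-3 + (-4 + 1)) = -3 + 4/(-3 - 3) = -3 + 4/(-6) = -3 + 4*(-⅙) = -3 - ⅔ = -11/3 ≈ -3.6667)
T = -220 (T = (-3*(-5)*4)*(-11/3) = (15*4)*(-11/3) = 60*(-11/3) = -220)
-519*(-1314 + T) = -519*(-1314 - 220) = -519*(-1534) = 796146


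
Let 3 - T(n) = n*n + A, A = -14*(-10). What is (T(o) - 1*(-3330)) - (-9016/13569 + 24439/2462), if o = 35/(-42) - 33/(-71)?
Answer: 3216789392156893/1010424431988 ≈ 3183.6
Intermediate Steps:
o = -157/426 (o = 35*(-1/42) - 33*(-1/71) = -⅚ + 33/71 = -157/426 ≈ -0.36854)
A = 140
T(n) = -137 - n² (T(n) = 3 - (n*n + 140) = 3 - (n² + 140) = 3 - (140 + n²) = 3 + (-140 - n²) = -137 - n²)
(T(o) - 1*(-3330)) - (-9016/13569 + 24439/2462) = ((-137 - (-157/426)²) - 1*(-3330)) - (-9016/13569 + 24439/2462) = ((-137 - 1*24649/181476) + 3330) - (-9016*1/13569 + 24439*(1/2462)) = ((-137 - 24649/181476) + 3330) - (-9016/13569 + 24439/2462) = (-24886861/181476 + 3330) - 1*309415399/33406878 = 579428219/181476 - 309415399/33406878 = 3216789392156893/1010424431988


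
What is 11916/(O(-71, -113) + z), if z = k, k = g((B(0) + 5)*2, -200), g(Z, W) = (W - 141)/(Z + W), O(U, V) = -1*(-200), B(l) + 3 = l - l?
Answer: 2335536/39541 ≈ 59.066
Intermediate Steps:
B(l) = -3 (B(l) = -3 + (l - l) = -3 + 0 = -3)
O(U, V) = 200
g(Z, W) = (-141 + W)/(W + Z)
k = 341/196 (k = (-141 - 200)/(-200 + (-3 + 5)*2) = -341/(-200 + 2*2) = -341/(-200 + 4) = -341/(-196) = -1/196*(-341) = 341/196 ≈ 1.7398)
z = 341/196 ≈ 1.7398
11916/(O(-71, -113) + z) = 11916/(200 + 341/196) = 11916/(39541/196) = 11916*(196/39541) = 2335536/39541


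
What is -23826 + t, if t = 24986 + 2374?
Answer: 3534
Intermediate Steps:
t = 27360
-23826 + t = -23826 + 27360 = 3534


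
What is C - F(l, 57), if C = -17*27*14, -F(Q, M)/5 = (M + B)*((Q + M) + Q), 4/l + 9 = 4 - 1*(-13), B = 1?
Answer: 10394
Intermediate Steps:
l = ½ (l = 4/(-9 + (4 - 1*(-13))) = 4/(-9 + (4 + 13)) = 4/(-9 + 17) = 4/8 = 4*(⅛) = ½ ≈ 0.50000)
F(Q, M) = -5*(1 + M)*(M + 2*Q) (F(Q, M) = -5*(M + 1)*((Q + M) + Q) = -5*(1 + M)*((M + Q) + Q) = -5*(1 + M)*(M + 2*Q))
C = -6426 (C = -459*14 = -6426)
C - F(l, 57) = -6426 - (-10*½ - 5*57 - 5*57² - 10*57*½) = -6426 - (-5 - 285 - 5*3249 - 285) = -6426 - (-5 - 285 - 16245 - 285) = -6426 - 1*(-16820) = -6426 + 16820 = 10394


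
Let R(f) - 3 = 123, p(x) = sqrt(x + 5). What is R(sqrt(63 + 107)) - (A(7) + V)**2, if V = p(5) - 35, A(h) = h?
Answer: -668 + 56*sqrt(10) ≈ -490.91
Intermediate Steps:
p(x) = sqrt(5 + x)
R(f) = 126 (R(f) = 3 + 123 = 126)
V = -35 + sqrt(10) (V = sqrt(5 + 5) - 35 = sqrt(10) - 35 = -35 + sqrt(10) ≈ -31.838)
R(sqrt(63 + 107)) - (A(7) + V)**2 = 126 - (7 + (-35 + sqrt(10)))**2 = 126 - (-28 + sqrt(10))**2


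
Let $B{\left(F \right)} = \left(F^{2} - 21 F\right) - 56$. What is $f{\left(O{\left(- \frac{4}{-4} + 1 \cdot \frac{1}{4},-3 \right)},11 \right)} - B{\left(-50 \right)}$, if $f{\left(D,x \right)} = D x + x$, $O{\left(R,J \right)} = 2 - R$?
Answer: $- \frac{13899}{4} \approx -3474.8$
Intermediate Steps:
$f{\left(D,x \right)} = x + D x$
$B{\left(F \right)} = -56 + F^{2} - 21 F$
$f{\left(O{\left(- \frac{4}{-4} + 1 \cdot \frac{1}{4},-3 \right)},11 \right)} - B{\left(-50 \right)} = 11 \left(1 - \left(-2 + 1 + \frac{1}{4}\right)\right) - \left(-56 + \left(-50\right)^{2} - -1050\right) = 11 \left(1 - \left(-2 + 1 + \frac{1}{4}\right)\right) - \left(-56 + 2500 + 1050\right) = 11 \left(1 + \left(2 - \left(1 + \frac{1}{4}\right)\right)\right) - 3494 = 11 \left(1 + \left(2 - \frac{5}{4}\right)\right) - 3494 = 11 \left(1 + \frac{3}{4}\right) - 3494 = 11 \cdot \frac{7}{4} - 3494 = \frac{77}{4} - 3494 = - \frac{13899}{4}$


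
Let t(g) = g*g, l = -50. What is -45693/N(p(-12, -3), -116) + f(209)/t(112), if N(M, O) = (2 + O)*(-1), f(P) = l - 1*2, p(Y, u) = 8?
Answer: -23882455/59584 ≈ -400.82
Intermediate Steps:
t(g) = g²
f(P) = -52 (f(P) = -50 - 1*2 = -50 - 2 = -52)
N(M, O) = -2 - O
-45693/N(p(-12, -3), -116) + f(209)/t(112) = -45693/(-2 - 1*(-116)) - 52/(112²) = -45693/(-2 + 116) - 52/12544 = -45693/114 - 52*1/12544 = -45693*1/114 - 13/3136 = -15231/38 - 13/3136 = -23882455/59584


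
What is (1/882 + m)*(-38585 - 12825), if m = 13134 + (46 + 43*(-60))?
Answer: -240321211705/441 ≈ -5.4495e+8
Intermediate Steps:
m = 10600 (m = 13134 + (46 - 2580) = 13134 - 2534 = 10600)
(1/882 + m)*(-38585 - 12825) = (1/882 + 10600)*(-38585 - 12825) = (1/882 + 10600)*(-51410) = (9349201/882)*(-51410) = -240321211705/441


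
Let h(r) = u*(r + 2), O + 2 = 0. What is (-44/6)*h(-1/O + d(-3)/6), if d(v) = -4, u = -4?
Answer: 484/9 ≈ 53.778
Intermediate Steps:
O = -2 (O = -2 + 0 = -2)
h(r) = -8 - 4*r (h(r) = -4*(r + 2) = -4*(2 + r) = -8 - 4*r)
(-44/6)*h(-1/O + d(-3)/6) = (-44/6)*(-8 - 4*(-1/(-2) - 4/6)) = ((⅙)*(-44))*(-8 - 4*(-1*(-½) - 4*⅙)) = -22*(-8 - 4*(½ - ⅔))/3 = -22*(-8 - 4*(-⅙))/3 = -22*(-8 + ⅔)/3 = -22/3*(-22/3) = 484/9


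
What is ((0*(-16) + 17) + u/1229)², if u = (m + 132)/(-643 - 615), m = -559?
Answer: 690839246360041/2390369550724 ≈ 289.01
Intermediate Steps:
u = 427/1258 (u = (-559 + 132)/(-643 - 615) = -427/(-1258) = -427*(-1/1258) = 427/1258 ≈ 0.33943)
((0*(-16) + 17) + u/1229)² = ((0*(-16) + 17) + (427/1258)/1229)² = ((0 + 17) + (427/1258)*(1/1229))² = (17 + 427/1546082)² = (26283821/1546082)² = 690839246360041/2390369550724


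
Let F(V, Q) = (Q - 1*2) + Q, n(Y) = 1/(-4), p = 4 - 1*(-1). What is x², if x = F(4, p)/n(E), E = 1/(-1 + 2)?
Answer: 1024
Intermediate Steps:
E = 1 (E = 1/1 = 1)
p = 5 (p = 4 + 1 = 5)
n(Y) = -¼
F(V, Q) = -2 + 2*Q (F(V, Q) = (Q - 2) + Q = (-2 + Q) + Q = -2 + 2*Q)
x = -32 (x = (-2 + 2*5)/(-¼) = (-2 + 10)*(-4) = 8*(-4) = -32)
x² = (-32)² = 1024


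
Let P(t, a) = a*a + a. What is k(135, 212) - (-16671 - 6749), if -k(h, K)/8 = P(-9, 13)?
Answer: 21964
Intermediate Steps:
P(t, a) = a + a² (P(t, a) = a² + a = a + a²)
k(h, K) = -1456 (k(h, K) = -104*(1 + 13) = -104*14 = -8*182 = -1456)
k(135, 212) - (-16671 - 6749) = -1456 - (-16671 - 6749) = -1456 - 1*(-23420) = -1456 + 23420 = 21964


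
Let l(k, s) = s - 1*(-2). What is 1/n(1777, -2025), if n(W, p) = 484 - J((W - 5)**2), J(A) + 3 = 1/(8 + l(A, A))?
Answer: 3139994/1529177077 ≈ 0.0020534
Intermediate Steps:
l(k, s) = 2 + s (l(k, s) = s + 2 = 2 + s)
J(A) = -3 + 1/(10 + A) (J(A) = -3 + 1/(8 + (2 + A)) = -3 + 1/(10 + A))
n(W, p) = 484 - (-29 - 3*(-5 + W)**2)/(10 + (-5 + W)**2) (n(W, p) = 484 - (-29 - 3*(W - 5)**2)/(10 + (W - 5)**2) = 484 - (-29 - 3*(-5 + W)**2)/(10 + (-5 + W)**2))
1/n(1777, -2025) = 1/((4869 + 487*(-5 + 1777)**2)/(10 + (-5 + 1777)**2)) = 1/((4869 + 487*1772**2)/(10 + 1772**2)) = 1/((4869 + 487*3139984)/(10 + 3139984)) = 1/((4869 + 1529172208)/3139994) = 1/((1/3139994)*1529177077) = 1/(1529177077/3139994) = 3139994/1529177077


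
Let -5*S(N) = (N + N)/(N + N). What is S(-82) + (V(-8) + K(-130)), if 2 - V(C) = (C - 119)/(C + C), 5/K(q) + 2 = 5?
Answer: -1073/240 ≈ -4.4708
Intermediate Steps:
K(q) = 5/3 (K(q) = 5/(-2 + 5) = 5/3)
S(N) = -⅕ (S(N) = -(N + N)/(5*(N + N)) = -2*N/(5*(2*N)) = -2*N*1/(2*N)/5 = -⅕*1 = -⅕)
V(C) = 2 - (-119 + C)/(2*C) (V(C) = 2 - (C - 119)/(C + C) = 2 - (-119 + C)/(2*C))
S(-82) + (V(-8) + K(-130)) = -⅕ + ((½)*(119 + 3*(-8))/(-8) + 5/3) = -⅕ + ((½)*(-⅛)*(119 - 24) + 5/3) = -⅕ + ((½)*(-⅛)*95 + 5/3) = -⅕ + (-95/16 + 5/3) = -⅕ - 205/48 = -1073/240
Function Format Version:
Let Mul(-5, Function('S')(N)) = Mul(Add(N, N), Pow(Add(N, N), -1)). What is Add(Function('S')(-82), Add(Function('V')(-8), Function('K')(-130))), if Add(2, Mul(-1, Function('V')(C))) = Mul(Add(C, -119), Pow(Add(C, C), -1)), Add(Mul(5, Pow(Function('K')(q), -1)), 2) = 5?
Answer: Rational(-1073, 240) ≈ -4.4708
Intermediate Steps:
Function('K')(q) = Rational(5, 3) (Function('K')(q) = Mul(5, Pow(Add(-2, 5), -1)) = Mul(5, Pow(3, -1)) = Mul(5, Rational(1, 3)) = Rational(5, 3))
Function('S')(N) = Rational(-1, 5) (Function('S')(N) = Mul(Rational(-1, 5), Mul(Add(N, N), Pow(Add(N, N), -1))) = Mul(Rational(-1, 5), Mul(Mul(2, N), Pow(Mul(2, N), -1))) = Mul(Rational(-1, 5), Mul(Mul(2, N), Mul(Rational(1, 2), Pow(N, -1)))) = Mul(Rational(-1, 5), 1) = Rational(-1, 5))
Function('V')(C) = Add(2, Mul(Rational(-1, 2), Pow(C, -1), Add(-119, C))) (Function('V')(C) = Add(2, Mul(-1, Mul(Add(C, -119), Pow(Add(C, C), -1)))) = Add(2, Mul(-1, Mul(Add(-119, C), Pow(Mul(2, C), -1)))) = Add(2, Mul(-1, Mul(Add(-119, C), Mul(Rational(1, 2), Pow(C, -1))))) = Add(2, Mul(-1, Mul(Rational(1, 2), Pow(C, -1), Add(-119, C)))) = Add(2, Mul(Rational(-1, 2), Pow(C, -1), Add(-119, C))))
Add(Function('S')(-82), Add(Function('V')(-8), Function('K')(-130))) = Add(Rational(-1, 5), Add(Mul(Rational(1, 2), Pow(-8, -1), Add(119, Mul(3, -8))), Rational(5, 3))) = Add(Rational(-1, 5), Add(Mul(Rational(1, 2), Rational(-1, 8), Add(119, -24)), Rational(5, 3))) = Add(Rational(-1, 5), Add(Mul(Rational(1, 2), Rational(-1, 8), 95), Rational(5, 3))) = Add(Rational(-1, 5), Add(Rational(-95, 16), Rational(5, 3))) = Add(Rational(-1, 5), Rational(-205, 48)) = Rational(-1073, 240)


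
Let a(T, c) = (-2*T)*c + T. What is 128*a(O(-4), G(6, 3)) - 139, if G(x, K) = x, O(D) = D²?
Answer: -22667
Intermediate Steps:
a(T, c) = T - 2*T*c (a(T, c) = -2*T*c + T = T - 2*T*c)
128*a(O(-4), G(6, 3)) - 139 = 128*((-4)²*(1 - 2*6)) - 139 = 128*(16*(1 - 12)) - 139 = 128*(16*(-11)) - 139 = 128*(-176) - 139 = -22528 - 139 = -22667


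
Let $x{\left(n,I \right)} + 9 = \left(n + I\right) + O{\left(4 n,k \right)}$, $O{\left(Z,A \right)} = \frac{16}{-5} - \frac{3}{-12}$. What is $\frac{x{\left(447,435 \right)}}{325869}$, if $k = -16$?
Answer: $\frac{17401}{6517380} \approx 0.0026699$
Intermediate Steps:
$O{\left(Z,A \right)} = - \frac{59}{20}$ ($O{\left(Z,A \right)} = 16 \left(- \frac{1}{5}\right) - - \frac{1}{4} = - \frac{16}{5} + \frac{1}{4} = - \frac{59}{20}$)
$x{\left(n,I \right)} = - \frac{239}{20} + I + n$ ($x{\left(n,I \right)} = -9 - \left(\frac{59}{20} - I - n\right) = -9 + \left(- \frac{59}{20} + I + n\right) = - \frac{239}{20} + I + n$)
$\frac{x{\left(447,435 \right)}}{325869} = \frac{- \frac{239}{20} + 435 + 447}{325869} = \frac{17401}{20} \cdot \frac{1}{325869} = \frac{17401}{6517380}$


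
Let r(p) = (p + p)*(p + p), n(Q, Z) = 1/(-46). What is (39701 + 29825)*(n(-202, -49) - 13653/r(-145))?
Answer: -12378026647/967150 ≈ -12798.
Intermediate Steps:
n(Q, Z) = -1/46
r(p) = 4*p² (r(p) = (2*p)*(2*p) = 4*p²)
(39701 + 29825)*(n(-202, -49) - 13653/r(-145)) = (39701 + 29825)*(-1/46 - 13653/(4*(-145)²)) = 69526*(-1/46 - 13653/(4*21025)) = 69526*(-1/46 - 13653/84100) = 69526*(-356069/1934300) = -12378026647/967150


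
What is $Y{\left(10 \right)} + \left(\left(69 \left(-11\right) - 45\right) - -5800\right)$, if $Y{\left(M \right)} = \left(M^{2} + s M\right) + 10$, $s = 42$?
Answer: $5526$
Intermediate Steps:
$Y{\left(M \right)} = 10 + M^{2} + 42 M$ ($Y{\left(M \right)} = \left(M^{2} + 42 M\right) + 10 = 10 + M^{2} + 42 M$)
$Y{\left(10 \right)} + \left(\left(69 \left(-11\right) - 45\right) - -5800\right) = \left(10 + 10^{2} + 42 \cdot 10\right) + \left(\left(69 \left(-11\right) - 45\right) - -5800\right) = \left(10 + 100 + 420\right) + \left(\left(-759 - 45\right) + 5800\right) = 530 + \left(-804 + 5800\right) = 530 + 4996 = 5526$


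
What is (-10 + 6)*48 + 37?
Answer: -155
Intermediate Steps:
(-10 + 6)*48 + 37 = -4*48 + 37 = -192 + 37 = -155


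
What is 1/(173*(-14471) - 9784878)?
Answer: -1/12288361 ≈ -8.1378e-8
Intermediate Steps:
1/(173*(-14471) - 9784878) = 1/(-2503483 - 9784878) = 1/(-12288361) = -1/12288361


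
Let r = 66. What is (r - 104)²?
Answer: 1444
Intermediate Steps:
(r - 104)² = (66 - 104)² = (-38)² = 1444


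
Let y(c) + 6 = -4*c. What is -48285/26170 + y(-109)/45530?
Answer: -43743259/23830402 ≈ -1.8356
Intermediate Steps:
y(c) = -6 - 4*c
-48285/26170 + y(-109)/45530 = -48285/26170 + (-6 - 4*(-109))/45530 = -48285*1/26170 + (-6 + 436)*(1/45530) = -9657/5234 + 430*(1/45530) = -9657/5234 + 43/4553 = -43743259/23830402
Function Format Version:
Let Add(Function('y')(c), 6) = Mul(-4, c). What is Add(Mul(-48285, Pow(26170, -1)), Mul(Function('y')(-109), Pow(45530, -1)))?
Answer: Rational(-43743259, 23830402) ≈ -1.8356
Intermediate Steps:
Function('y')(c) = Add(-6, Mul(-4, c))
Add(Mul(-48285, Pow(26170, -1)), Mul(Function('y')(-109), Pow(45530, -1))) = Add(Mul(-48285, Pow(26170, -1)), Mul(Add(-6, Mul(-4, -109)), Pow(45530, -1))) = Add(Mul(-48285, Rational(1, 26170)), Mul(Add(-6, 436), Rational(1, 45530))) = Add(Rational(-9657, 5234), Mul(430, Rational(1, 45530))) = Add(Rational(-9657, 5234), Rational(43, 4553)) = Rational(-43743259, 23830402)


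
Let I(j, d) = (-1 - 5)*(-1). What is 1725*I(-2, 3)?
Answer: 10350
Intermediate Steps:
I(j, d) = 6 (I(j, d) = -6*(-1) = 6)
1725*I(-2, 3) = 1725*6 = 10350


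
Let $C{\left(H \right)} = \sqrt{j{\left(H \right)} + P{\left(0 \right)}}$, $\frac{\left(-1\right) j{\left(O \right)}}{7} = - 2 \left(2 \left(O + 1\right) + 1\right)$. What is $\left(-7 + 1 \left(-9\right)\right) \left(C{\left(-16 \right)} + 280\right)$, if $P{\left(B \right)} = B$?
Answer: $-4480 - 16 i \sqrt{406} \approx -4480.0 - 322.39 i$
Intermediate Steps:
$j{\left(O \right)} = 42 + 28 O$ ($j{\left(O \right)} = - 7 \left(- 2 \left(2 \left(O + 1\right) + 1\right)\right) = - 7 \left(- 2 \left(2 \left(1 + O\right) + 1\right)\right) = - 7 \left(- 2 \left(\left(2 + 2 O\right) + 1\right)\right) = - 7 \left(- 2 \left(3 + 2 O\right)\right) = - 7 \left(-6 - 4 O\right) = 42 + 28 O$)
$C{\left(H \right)} = \sqrt{42 + 28 H}$ ($C{\left(H \right)} = \sqrt{\left(42 + 28 H\right) + 0} = \sqrt{42 + 28 H}$)
$\left(-7 + 1 \left(-9\right)\right) \left(C{\left(-16 \right)} + 280\right) = \left(-7 + 1 \left(-9\right)\right) \left(\sqrt{42 + 28 \left(-16\right)} + 280\right) = \left(-7 - 9\right) \left(\sqrt{42 - 448} + 280\right) = - 16 \left(\sqrt{-406} + 280\right) = - 16 \left(i \sqrt{406} + 280\right) = - 16 \left(280 + i \sqrt{406}\right) = -4480 - 16 i \sqrt{406}$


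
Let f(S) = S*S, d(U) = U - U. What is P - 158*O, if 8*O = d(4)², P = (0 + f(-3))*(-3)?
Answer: -27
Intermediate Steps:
d(U) = 0
f(S) = S²
P = -27 (P = (0 + (-3)²)*(-3) = (0 + 9)*(-3) = 9*(-3) = -27)
O = 0 (O = (⅛)*0² = (⅛)*0 = 0)
P - 158*O = -27 - 158*0 = -27 + 0 = -27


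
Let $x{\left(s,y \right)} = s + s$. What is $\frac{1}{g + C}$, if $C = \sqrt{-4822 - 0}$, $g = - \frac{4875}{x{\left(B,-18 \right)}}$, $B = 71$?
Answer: $- \frac{692250}{120996433} - \frac{20164 i \sqrt{4822}}{120996433} \approx -0.0057212 - 0.011572 i$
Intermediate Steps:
$x{\left(s,y \right)} = 2 s$
$g = - \frac{4875}{142}$ ($g = - \frac{4875}{2 \cdot 71} = - \frac{4875}{142} \approx -34.331$)
$C = i \sqrt{4822}$ ($C = \sqrt{-4822 + 0} = \sqrt{-4822} = i \sqrt{4822} \approx 69.441 i$)
$\frac{1}{g + C} = \frac{1}{- \frac{4875}{142} + i \sqrt{4822}}$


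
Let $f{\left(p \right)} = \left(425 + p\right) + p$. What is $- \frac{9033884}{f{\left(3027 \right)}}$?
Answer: $- \frac{9033884}{6479} \approx -1394.3$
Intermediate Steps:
$f{\left(p \right)} = 425 + 2 p$
$- \frac{9033884}{f{\left(3027 \right)}} = - \frac{9033884}{425 + 2 \cdot 3027} = - \frac{9033884}{425 + 6054} = - \frac{9033884}{6479}$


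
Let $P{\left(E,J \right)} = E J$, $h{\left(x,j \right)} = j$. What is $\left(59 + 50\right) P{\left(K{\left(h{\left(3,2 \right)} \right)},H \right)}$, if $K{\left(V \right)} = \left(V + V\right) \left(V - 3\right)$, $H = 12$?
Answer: $-5232$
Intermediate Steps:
$K{\left(V \right)} = 2 V \left(-3 + V\right)$
$\left(59 + 50\right) P{\left(K{\left(h{\left(3,2 \right)} \right)},H \right)} = \left(59 + 50\right) 2 \cdot 2 \left(-3 + 2\right) 12 = 109 \cdot 2 \cdot 2 \left(-1\right) 12 = 109 \left(\left(-4\right) 12\right) = 109 \left(-48\right) = -5232$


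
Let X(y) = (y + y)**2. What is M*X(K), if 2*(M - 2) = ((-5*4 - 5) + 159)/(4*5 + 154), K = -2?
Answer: 3320/87 ≈ 38.161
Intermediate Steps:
X(y) = 4*y**2 (X(y) = (2*y)**2 = 4*y**2)
M = 415/174 (M = 2 + (((-5*4 - 5) + 159)/(4*5 + 154))/2 = 2 + (((-20 - 5) + 159)/(20 + 154))/2 = 2 + ((-25 + 159)/174)/2 = 2 + (134*(1/174))/2 = 2 + (1/2)*(67/87) = 2 + 67/174 = 415/174 ≈ 2.3851)
M*X(K) = 415*(4*(-2)**2)/174 = 415*(4*4)/174 = (415/174)*16 = 3320/87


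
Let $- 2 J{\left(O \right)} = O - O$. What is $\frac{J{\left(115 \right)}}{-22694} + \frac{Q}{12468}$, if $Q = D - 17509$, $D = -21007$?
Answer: $- \frac{9629}{3117} \approx -3.0892$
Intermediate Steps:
$J{\left(O \right)} = 0$ ($J{\left(O \right)} = - \frac{O - O}{2} = \left(- \frac{1}{2}\right) 0 = 0$)
$Q = -38516$ ($Q = -21007 - 17509 = -38516$)
$\frac{J{\left(115 \right)}}{-22694} + \frac{Q}{12468} = \frac{0}{-22694} - \frac{38516}{12468} = 0 \left(- \frac{1}{22694}\right) - \frac{9629}{3117} = 0 - \frac{9629}{3117} = - \frac{9629}{3117}$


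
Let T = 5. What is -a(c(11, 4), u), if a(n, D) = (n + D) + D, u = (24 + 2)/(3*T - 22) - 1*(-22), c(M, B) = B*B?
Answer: -368/7 ≈ -52.571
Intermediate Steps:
c(M, B) = B**2
u = 128/7 (u = (24 + 2)/(3*5 - 22) - 1*(-22) = 26/(15 - 22) + 22 = 26/(-7) + 22 = 26*(-1/7) + 22 = -26/7 + 22 = 128/7 ≈ 18.286)
a(n, D) = n + 2*D (a(n, D) = (D + n) + D = n + 2*D)
-a(c(11, 4), u) = -(4**2 + 2*(128/7)) = -(16 + 256/7) = -1*368/7 = -368/7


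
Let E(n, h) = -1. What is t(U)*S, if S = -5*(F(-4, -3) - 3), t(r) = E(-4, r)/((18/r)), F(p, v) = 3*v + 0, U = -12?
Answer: 40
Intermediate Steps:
F(p, v) = 3*v
t(r) = -r/18 (t(r) = -1/(18/r) = -r/18)
S = 60 (S = -5*(3*(-3) - 3) = -5*(-9 - 3) = -5*(-12) = 60)
t(U)*S = -1/18*(-12)*60 = (2/3)*60 = 40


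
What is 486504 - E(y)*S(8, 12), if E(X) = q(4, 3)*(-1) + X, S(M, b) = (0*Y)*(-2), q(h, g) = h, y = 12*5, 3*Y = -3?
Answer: 486504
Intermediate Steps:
Y = -1 (Y = (⅓)*(-3) = -1)
y = 60
S(M, b) = 0 (S(M, b) = (0*(-1))*(-2) = 0*(-2) = 0)
E(X) = -4 + X (E(X) = 4*(-1) + X = -4 + X)
486504 - E(y)*S(8, 12) = 486504 - (-4 + 60)*0 = 486504 - 56*0 = 486504 - 1*0 = 486504 + 0 = 486504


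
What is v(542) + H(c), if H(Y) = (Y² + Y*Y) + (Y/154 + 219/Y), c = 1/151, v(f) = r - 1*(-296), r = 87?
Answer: 117461814467/3511354 ≈ 33452.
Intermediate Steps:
v(f) = 383 (v(f) = 87 - 1*(-296) = 87 + 296 = 383)
c = 1/151 ≈ 0.0066225
H(Y) = 2*Y² + 219/Y + Y/154 (H(Y) = (Y² + Y²) + (Y*(1/154) + 219/Y) = 2*Y² + (Y/154 + 219/Y) = 2*Y² + (219/Y + Y/154) = 2*Y² + 219/Y + Y/154)
v(542) + H(c) = 383 + (2*(1/151)² + 219/(1/151) + (1/154)*(1/151)) = 383 + (2*(1/22801) + 219*151 + 1/23254) = 383 + (2/22801 + 33069 + 1/23254) = 383 + 116116965885/3511354 = 117461814467/3511354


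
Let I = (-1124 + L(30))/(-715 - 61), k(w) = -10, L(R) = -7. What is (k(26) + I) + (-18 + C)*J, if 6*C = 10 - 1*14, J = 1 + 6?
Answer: -324079/2328 ≈ -139.21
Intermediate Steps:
J = 7
C = -⅔ (C = (10 - 1*14)/6 = (10 - 14)/6 = (⅙)*(-4) = -⅔ ≈ -0.66667)
I = 1131/776 (I = (-1124 - 7)/(-715 - 61) = -1131/(-776) = -1131*(-1/776) = 1131/776 ≈ 1.4575)
(k(26) + I) + (-18 + C)*J = (-10 + 1131/776) + (-18 - ⅔)*7 = -6629/776 - 56/3*7 = -6629/776 - 392/3 = -324079/2328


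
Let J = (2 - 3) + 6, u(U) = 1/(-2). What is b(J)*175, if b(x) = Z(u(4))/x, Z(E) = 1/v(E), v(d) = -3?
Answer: -35/3 ≈ -11.667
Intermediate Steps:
u(U) = -½
J = 5 (J = -1 + 6 = 5)
Z(E) = -⅓ (Z(E) = 1/(-3) = -⅓)
b(x) = -1/(3*x)
b(J)*175 = -⅓/5*175 = -⅓*⅕*175 = -1/15*175 = -35/3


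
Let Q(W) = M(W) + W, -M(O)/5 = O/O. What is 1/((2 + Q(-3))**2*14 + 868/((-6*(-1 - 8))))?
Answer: 27/14042 ≈ 0.0019228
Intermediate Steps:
M(O) = -5 (M(O) = -5*O/O = -5*1 = -5)
Q(W) = -5 + W
1/((2 + Q(-3))**2*14 + 868/((-6*(-1 - 8)))) = 1/((2 + (-5 - 3))**2*14 + 868/((-6*(-1 - 8)))) = 1/((2 - 8)**2*14 + 868/((-6*(-9)))) = 1/((-6)**2*14 + 868/54) = 1/(36*14 + 868*(1/54)) = 1/(504 + 434/27) = 1/(14042/27) = 27/14042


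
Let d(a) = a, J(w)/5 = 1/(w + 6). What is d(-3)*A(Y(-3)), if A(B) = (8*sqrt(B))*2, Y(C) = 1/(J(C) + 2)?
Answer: -48*sqrt(33)/11 ≈ -25.067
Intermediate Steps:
J(w) = 5/(6 + w) (J(w) = 5/(w + 6) = 5/(6 + w))
Y(C) = 1/(2 + 5/(6 + C)) (Y(C) = 1/(5/(6 + C) + 2) = 1/(2 + 5/(6 + C)))
A(B) = 16*sqrt(B)
d(-3)*A(Y(-3)) = -48*sqrt((6 - 3)/(17 + 2*(-3))) = -48*sqrt(3/(17 - 6)) = -48*sqrt(3/11) = -48*sqrt(33)/11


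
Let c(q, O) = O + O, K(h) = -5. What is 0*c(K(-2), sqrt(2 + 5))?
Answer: 0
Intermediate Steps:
c(q, O) = 2*O
0*c(K(-2), sqrt(2 + 5)) = 0*(2*sqrt(2 + 5)) = 0*(2*sqrt(7)) = 0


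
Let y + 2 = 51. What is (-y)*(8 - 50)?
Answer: 2058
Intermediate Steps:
y = 49 (y = -2 + 51 = 49)
(-y)*(8 - 50) = (-1*49)*(8 - 50) = -49*(-42) = 2058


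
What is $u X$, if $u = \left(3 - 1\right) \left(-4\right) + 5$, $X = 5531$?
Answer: $-16593$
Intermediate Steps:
$u = -3$ ($u = \left(3 - 1\right) \left(-4\right) + 5 = 2 \left(-4\right) + 5 = -8 + 5 = -3$)
$u X = \left(-3\right) 5531 = -16593$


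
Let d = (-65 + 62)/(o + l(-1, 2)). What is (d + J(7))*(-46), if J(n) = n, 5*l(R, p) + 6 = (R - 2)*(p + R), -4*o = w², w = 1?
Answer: -15962/41 ≈ -389.32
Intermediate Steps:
o = -¼ (o = -¼*1² = -¼*1 = -¼ ≈ -0.25000)
l(R, p) = -6/5 + (-2 + R)*(R + p)/5 (l(R, p) = -6/5 + ((R - 2)*(p + R))/5 = -6/5 + ((-2 + R)*(R + p))/5 = -6/5 + (-2 + R)*(R + p)/5)
d = 60/41 (d = (-65 + 62)/(-¼ + (-6/5 - ⅖*(-1) - ⅖*2 + (⅕)*(-1)² + (⅕)*(-1)*2)) = -3/(-¼ + (-6/5 + ⅖ - ⅘ + (⅕)*1 - ⅖)) = -3/(-¼ + (-6/5 + ⅖ - ⅘ + ⅕ - ⅖)) = -3/(-¼ - 9/5) = -3/(-41/20) = -3*(-20/41) = 60/41 ≈ 1.4634)
(d + J(7))*(-46) = (60/41 + 7)*(-46) = (347/41)*(-46) = -15962/41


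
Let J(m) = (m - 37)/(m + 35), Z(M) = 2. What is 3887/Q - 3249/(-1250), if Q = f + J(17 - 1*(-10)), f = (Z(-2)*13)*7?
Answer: 168935863/7046250 ≈ 23.975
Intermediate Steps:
J(m) = (-37 + m)/(35 + m)
f = 182 (f = (2*13)*7 = 26*7 = 182)
Q = 5637/31 (Q = 182 + (-37 + (17 - 1*(-10)))/(35 + (17 - 1*(-10))) = 182 + (-37 + (17 + 10))/(35 + (17 + 10)) = 182 + (-37 + 27)/(35 + 27) = 182 - 10/62 = 182 + (1/62)*(-10) = 182 - 5/31 = 5637/31 ≈ 181.84)
3887/Q - 3249/(-1250) = 3887/(5637/31) - 3249/(-1250) = 3887*(31/5637) - 3249*(-1/1250) = 120497/5637 + 3249/1250 = 168935863/7046250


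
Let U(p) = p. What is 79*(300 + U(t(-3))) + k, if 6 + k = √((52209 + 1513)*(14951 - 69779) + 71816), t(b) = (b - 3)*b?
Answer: 25116 + 20*I*√7363495 ≈ 25116.0 + 54272.0*I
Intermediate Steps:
t(b) = b*(-3 + b) (t(b) = (-3 + b)*b = b*(-3 + b))
k = -6 + 20*I*√7363495 (k = -6 + √((52209 + 1513)*(14951 - 69779) + 71816) = -6 + √(53722*(-54828) + 71816) = -6 + √(-2945469816 + 71816) = -6 + √(-2945398000) = -6 + 20*I*√7363495 ≈ -6.0 + 54272.0*I)
79*(300 + U(t(-3))) + k = 79*(300 - 3*(-3 - 3)) + (-6 + 20*I*√7363495) = 79*(300 - 3*(-6)) + (-6 + 20*I*√7363495) = 79*(300 + 18) + (-6 + 20*I*√7363495) = 79*318 + (-6 + 20*I*√7363495) = 25122 + (-6 + 20*I*√7363495) = 25116 + 20*I*√7363495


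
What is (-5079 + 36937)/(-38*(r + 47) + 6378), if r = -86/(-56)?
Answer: 446012/63471 ≈ 7.0270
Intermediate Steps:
r = 43/28 (r = -86*(-1/56) = 43/28 ≈ 1.5357)
(-5079 + 36937)/(-38*(r + 47) + 6378) = (-5079 + 36937)/(-38*(43/28 + 47) + 6378) = 31858/(-38*1359/28 + 6378) = 31858/(-25821/14 + 6378) = 31858/(63471/14) = 31858*(14/63471) = 446012/63471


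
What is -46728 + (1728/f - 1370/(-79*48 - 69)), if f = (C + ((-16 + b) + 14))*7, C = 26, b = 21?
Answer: -6313799018/135135 ≈ -46722.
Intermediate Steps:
f = 315 (f = (26 + ((-16 + 21) + 14))*7 = (26 + (5 + 14))*7 = (26 + 19)*7 = 45*7 = 315)
-46728 + (1728/f - 1370/(-79*48 - 69)) = -46728 + (1728/315 - 1370/(-79*48 - 69)) = -46728 + (1728*(1/315) - 1370/(-3792 - 69)) = -46728 + (192/35 - 1370/(-3861)) = -46728 + (192/35 - 1370*(-1/3861)) = -46728 + (192/35 + 1370/3861) = -46728 + 789262/135135 = -6313799018/135135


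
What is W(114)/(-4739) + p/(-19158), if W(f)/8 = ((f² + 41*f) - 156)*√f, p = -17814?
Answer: 2969/3193 - 20016*√114/677 ≈ -314.75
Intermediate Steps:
W(f) = 8*√f*(-156 + f² + 41*f) (W(f) = 8*(((f² + 41*f) - 156)*√f) = 8*((-156 + f² + 41*f)*√f) = 8*(√f*(-156 + f² + 41*f)) = 8*√f*(-156 + f² + 41*f))
W(114)/(-4739) + p/(-19158) = (8*√114*(-156 + 114² + 41*114))/(-4739) - 17814/(-19158) = (8*√114*(-156 + 12996 + 4674))*(-1/4739) - 17814*(-1/19158) = (8*√114*17514)*(-1/4739) + 2969/3193 = (140112*√114)*(-1/4739) + 2969/3193 = -20016*√114/677 + 2969/3193 = 2969/3193 - 20016*√114/677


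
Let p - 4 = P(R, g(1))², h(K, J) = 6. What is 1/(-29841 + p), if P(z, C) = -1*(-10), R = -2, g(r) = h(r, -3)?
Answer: -1/29737 ≈ -3.3628e-5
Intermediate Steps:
g(r) = 6
P(z, C) = 10
p = 104 (p = 4 + 10² = 4 + 100 = 104)
1/(-29841 + p) = 1/(-29841 + 104) = 1/(-29737) = -1/29737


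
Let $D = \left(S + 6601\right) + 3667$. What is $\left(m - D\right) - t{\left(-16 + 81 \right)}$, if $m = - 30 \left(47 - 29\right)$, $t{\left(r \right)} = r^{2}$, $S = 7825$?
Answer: $-22858$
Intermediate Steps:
$D = 18093$ ($D = \left(7825 + 6601\right) + 3667 = 14426 + 3667 = 18093$)
$m = -540$ ($m = \left(-30\right) 18 = -540$)
$\left(m - D\right) - t{\left(-16 + 81 \right)} = \left(-540 - 18093\right) - \left(-16 + 81\right)^{2} = \left(-540 - 18093\right) - 65^{2} = -18633 - 4225 = -22858$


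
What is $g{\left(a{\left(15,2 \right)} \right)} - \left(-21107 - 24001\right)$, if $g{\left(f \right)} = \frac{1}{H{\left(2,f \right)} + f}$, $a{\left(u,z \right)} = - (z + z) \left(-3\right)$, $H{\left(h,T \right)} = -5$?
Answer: $\frac{315757}{7} \approx 45108.0$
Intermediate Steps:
$a{\left(u,z \right)} = 6 z$ ($a{\left(u,z \right)} = - 2 z \left(-3\right) = 6 z$)
$g{\left(f \right)} = \frac{1}{-5 + f}$
$g{\left(a{\left(15,2 \right)} \right)} - \left(-21107 - 24001\right) = \frac{1}{-5 + 6 \cdot 2} - \left(-21107 - 24001\right) = \frac{1}{-5 + 12} - \left(-21107 - 24001\right) = \frac{1}{7} - -45108 = \frac{1}{7} + 45108 = \frac{315757}{7}$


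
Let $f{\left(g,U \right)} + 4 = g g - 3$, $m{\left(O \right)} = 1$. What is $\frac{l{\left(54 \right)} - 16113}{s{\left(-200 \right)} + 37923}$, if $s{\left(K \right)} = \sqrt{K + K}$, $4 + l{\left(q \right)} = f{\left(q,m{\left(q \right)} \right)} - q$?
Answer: $- \frac{502934826}{1438154329} + \frac{265240 i}{1438154329} \approx -0.34971 + 0.00018443 i$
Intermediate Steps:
$f{\left(g,U \right)} = -7 + g^{2}$ ($f{\left(g,U \right)} = -4 + \left(g g - 3\right) = -4 + \left(g^{2} - 3\right) = -4 + \left(-3 + g^{2}\right) = -7 + g^{2}$)
$l{\left(q \right)} = -11 + q^{2} - q$ ($l{\left(q \right)} = -4 - \left(7 + q - q^{2}\right) = -11 + q^{2} - q$)
$s{\left(K \right)} = \sqrt{2} \sqrt{K}$ ($s{\left(K \right)} = \sqrt{2 K} = \sqrt{2} \sqrt{K}$)
$\frac{l{\left(54 \right)} - 16113}{s{\left(-200 \right)} + 37923} = \frac{\left(-11 + 54^{2} - 54\right) - 16113}{\sqrt{2} \sqrt{-200} + 37923} = \frac{\left(-11 + 2916 - 54\right) - 16113}{\sqrt{2} \cdot 10 i \sqrt{2} + 37923} = \frac{2851 - 16113}{20 i + 37923} = - \frac{13262}{37923 + 20 i} = - 13262 \frac{37923 - 20 i}{1438154329} = - \frac{13262 \left(37923 - 20 i\right)}{1438154329}$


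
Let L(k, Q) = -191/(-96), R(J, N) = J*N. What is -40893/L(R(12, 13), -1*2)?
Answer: -3925728/191 ≈ -20554.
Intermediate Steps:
L(k, Q) = 191/96 (L(k, Q) = -191*(-1/96) = 191/96)
-40893/L(R(12, 13), -1*2) = -40893/191/96 = -40893*96/191 = -3925728/191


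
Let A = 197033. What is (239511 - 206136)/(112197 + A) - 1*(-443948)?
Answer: 27456414683/61846 ≈ 4.4395e+5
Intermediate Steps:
(239511 - 206136)/(112197 + A) - 1*(-443948) = (239511 - 206136)/(112197 + 197033) - 1*(-443948) = 33375/309230 + 443948 = 33375*(1/309230) + 443948 = 6675/61846 + 443948 = 27456414683/61846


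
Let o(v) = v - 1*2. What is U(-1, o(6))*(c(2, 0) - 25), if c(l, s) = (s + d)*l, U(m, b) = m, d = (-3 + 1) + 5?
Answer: 19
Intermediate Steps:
o(v) = -2 + v (o(v) = v - 2 = -2 + v)
d = 3 (d = -2 + 5 = 3)
c(l, s) = l*(3 + s) (c(l, s) = (s + 3)*l = (3 + s)*l = l*(3 + s))
U(-1, o(6))*(c(2, 0) - 25) = -(2*(3 + 0) - 25) = -(2*3 - 25) = -(6 - 25) = -1*(-19) = 19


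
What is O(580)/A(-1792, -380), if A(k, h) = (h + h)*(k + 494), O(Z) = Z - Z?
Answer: 0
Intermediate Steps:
O(Z) = 0
A(k, h) = 2*h*(494 + k) (A(k, h) = (2*h)*(494 + k) = 2*h*(494 + k))
O(580)/A(-1792, -380) = 0/((2*(-380)*(494 - 1792))) = 0/((2*(-380)*(-1298))) = 0/986480 = 0*(1/986480) = 0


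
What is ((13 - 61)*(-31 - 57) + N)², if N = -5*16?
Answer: 17172736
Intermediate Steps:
N = -80
((13 - 61)*(-31 - 57) + N)² = ((13 - 61)*(-31 - 57) - 80)² = (-48*(-88) - 80)² = (4224 - 80)² = 4144² = 17172736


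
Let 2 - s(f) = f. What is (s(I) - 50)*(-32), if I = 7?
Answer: 1760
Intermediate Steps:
s(f) = 2 - f
(s(I) - 50)*(-32) = ((2 - 1*7) - 50)*(-32) = ((2 - 7) - 50)*(-32) = (-5 - 50)*(-32) = -55*(-32) = 1760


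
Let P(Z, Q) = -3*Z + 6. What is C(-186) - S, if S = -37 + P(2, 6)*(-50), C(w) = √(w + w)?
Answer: 37 + 2*I*√93 ≈ 37.0 + 19.287*I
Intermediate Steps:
P(Z, Q) = 6 - 3*Z
C(w) = √2*√w (C(w) = √(2*w) = √2*√w)
S = -37 (S = -37 + (6 - 3*2)*(-50) = -37 + (6 - 6)*(-50) = -37 + 0*(-50) = -37 + 0 = -37)
C(-186) - S = √2*√(-186) - 1*(-37) = √2*(I*√186) + 37 = 2*I*√93 + 37 = 37 + 2*I*√93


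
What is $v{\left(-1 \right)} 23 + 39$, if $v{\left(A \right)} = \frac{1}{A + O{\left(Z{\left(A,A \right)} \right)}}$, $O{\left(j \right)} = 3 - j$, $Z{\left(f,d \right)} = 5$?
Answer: $\frac{94}{3} \approx 31.333$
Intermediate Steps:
$v{\left(A \right)} = \frac{1}{-2 + A}$ ($v{\left(A \right)} = \frac{1}{A + \left(3 - 5\right)} = \frac{1}{A - 2} = \frac{1}{-2 + A}$)
$v{\left(-1 \right)} 23 + 39 = \frac{1}{-2 - 1} \cdot 23 + 39 = \frac{1}{-3} \cdot 23 + 39 = \left(- \frac{1}{3}\right) 23 + 39 = - \frac{23}{3} + 39 = \frac{94}{3}$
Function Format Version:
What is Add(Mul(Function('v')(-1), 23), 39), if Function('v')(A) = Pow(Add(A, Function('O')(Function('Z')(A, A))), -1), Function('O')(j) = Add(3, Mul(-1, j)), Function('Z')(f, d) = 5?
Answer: Rational(94, 3) ≈ 31.333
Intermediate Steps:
Function('v')(A) = Pow(Add(-2, A), -1) (Function('v')(A) = Pow(Add(A, Add(3, Mul(-1, 5))), -1) = Pow(Add(A, Add(3, -5)), -1) = Pow(Add(A, -2), -1) = Pow(Add(-2, A), -1))
Add(Mul(Function('v')(-1), 23), 39) = Add(Mul(Pow(Add(-2, -1), -1), 23), 39) = Add(Mul(Pow(-3, -1), 23), 39) = Add(Mul(Rational(-1, 3), 23), 39) = Add(Rational(-23, 3), 39) = Rational(94, 3)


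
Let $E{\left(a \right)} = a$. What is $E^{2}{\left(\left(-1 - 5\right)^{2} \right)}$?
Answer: $1296$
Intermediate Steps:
$E^{2}{\left(\left(-1 - 5\right)^{2} \right)} = \left(\left(-1 - 5\right)^{2}\right)^{2} = \left(\left(-6\right)^{2}\right)^{2} = 36^{2} = 1296$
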